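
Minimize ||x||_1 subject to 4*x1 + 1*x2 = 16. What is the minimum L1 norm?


Axis intercepts:
  x1 = 4, x2 = 0: L1 = 4
  x1 = 0, x2 = 16: L1 = 16
x* = (4, 0)
||x*||_1 = 4.

4


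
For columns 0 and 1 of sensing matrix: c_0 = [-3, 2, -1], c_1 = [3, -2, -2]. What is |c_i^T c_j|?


Inner product: -3*3 + 2*-2 + -1*-2
Products: [-9, -4, 2]
Sum = -11.
|dot| = 11.

11


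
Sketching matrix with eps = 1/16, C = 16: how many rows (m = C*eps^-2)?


1/eps = 16.
(1/eps)^2 = 256.
m = 16*256 = 4096.

4096


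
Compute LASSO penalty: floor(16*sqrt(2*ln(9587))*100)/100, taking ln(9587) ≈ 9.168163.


ln(9587) ≈ 9.168163.
2*ln(n) ≈ 18.336326.
sqrt(2*ln(n)) ≈ sqrt(18.336326) ≈ 4.282094.
lambda ≈ 16*4.282094 = 68.513504.
floor(lambda*100)/100 = 68.51.

68.51


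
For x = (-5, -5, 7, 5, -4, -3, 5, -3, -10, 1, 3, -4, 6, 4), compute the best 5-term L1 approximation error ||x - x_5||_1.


Sorted |x_i| descending: [10, 7, 6, 5, 5, 5, 5, 4, 4, 4, 3, 3, 3, 1]
Keep top 5: [10, 7, 6, 5, 5]
Tail entries: [5, 5, 4, 4, 4, 3, 3, 3, 1]
L1 error = sum of tail = 32.

32


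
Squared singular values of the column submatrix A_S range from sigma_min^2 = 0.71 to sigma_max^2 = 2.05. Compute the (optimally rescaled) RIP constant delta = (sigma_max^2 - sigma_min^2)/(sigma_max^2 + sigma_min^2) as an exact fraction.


lambda_max - lambda_min = 2.05 - 0.71 = 1.34.
lambda_max + lambda_min = 2.05 + 0.71 = 2.76.
delta = 1.34/2.76 = 134/276 = 67/138.

67/138


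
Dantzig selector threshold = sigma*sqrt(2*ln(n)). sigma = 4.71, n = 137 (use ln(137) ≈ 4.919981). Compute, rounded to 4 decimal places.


ln(137) ≈ 4.919981.
2*ln(n) ≈ 9.839962.
sqrt(2*ln(n)) ≈ sqrt(9.839962) ≈ 3.136871.
threshold ≈ 4.71*3.136871 = 14.77466241 ≈ 14.7747.

14.7747


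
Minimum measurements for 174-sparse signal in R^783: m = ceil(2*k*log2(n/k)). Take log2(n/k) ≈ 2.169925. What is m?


log2(n/k) = log2(783/174) ≈ 2.169925.
2*k*log2(n/k) ≈ 2*174*2.169925 = 755.1339.
m = ceil(755.1339) = 756.

756


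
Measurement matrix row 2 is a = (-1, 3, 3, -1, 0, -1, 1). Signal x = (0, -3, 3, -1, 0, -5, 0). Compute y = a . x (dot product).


Non-zero terms: ['3*-3', '3*3', '-1*-1', '-1*-5']
Products: [-9, 9, 1, 5]
y = sum = 6.

6


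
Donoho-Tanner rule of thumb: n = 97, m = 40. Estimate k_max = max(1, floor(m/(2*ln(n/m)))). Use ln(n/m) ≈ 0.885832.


n/m = 97/40.
ln(n/m) ≈ 0.885832.
2*ln(n/m) ≈ 1.771664.
m/(2*ln(n/m)) ≈ 40/1.771664 ≈ 22.5776.
floor = 22.
k_max = max(1, 22) = 22.

22


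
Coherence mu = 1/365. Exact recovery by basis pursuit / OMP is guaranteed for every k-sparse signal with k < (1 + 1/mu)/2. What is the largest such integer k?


1/mu = 365.
1 + 1/mu = 366.
(1 + 1/mu)/2 = 183 is an integer and the inequality is strict, so k_max = 183 - 1 = 182.

182


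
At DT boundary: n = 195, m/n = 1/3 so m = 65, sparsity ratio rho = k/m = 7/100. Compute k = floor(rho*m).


m = 1/3*195 = 65.
rho = 7/100.
rho*m = 7/100*65 = 4.55.
k = floor(4.55) = 4.

4


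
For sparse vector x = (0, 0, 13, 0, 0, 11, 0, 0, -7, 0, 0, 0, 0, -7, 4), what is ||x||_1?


Non-zero entries: [(2, 13), (5, 11), (8, -7), (13, -7), (14, 4)]
Absolute values: [13, 11, 7, 7, 4]
||x||_1 = sum = 42.

42


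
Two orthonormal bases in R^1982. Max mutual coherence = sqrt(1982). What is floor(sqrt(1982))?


44^2 = 1936 <= 1982 < 2025 = 45^2, so 44 <= sqrt(1982) < 45.
floor(sqrt(1982)) = 44.

44


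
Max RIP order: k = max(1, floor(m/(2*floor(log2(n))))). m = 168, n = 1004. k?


floor(log2(1004)) = 9.
2*9 = 18.
m/(2*floor(log2(n))) = 168/18 ≈ 9.3333.
floor = 9.
k = max(1, 9) = 9.

9


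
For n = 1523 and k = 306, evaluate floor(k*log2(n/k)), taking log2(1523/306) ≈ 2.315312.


log2(n/k) = log2(1523/306) ≈ 2.315312.
k*log2(n/k) ≈ 306*2.315312 = 708.485472.
floor(708.485472) = 708.

708


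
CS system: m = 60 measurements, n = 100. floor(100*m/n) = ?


100*m/n = 100*60/100 ≈ 60.0.
floor = 60.

60


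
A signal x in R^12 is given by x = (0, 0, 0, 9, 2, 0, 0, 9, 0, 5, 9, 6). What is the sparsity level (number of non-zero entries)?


Non-zero positions: [3, 4, 7, 9, 10, 11].
Sparsity = 6.

6


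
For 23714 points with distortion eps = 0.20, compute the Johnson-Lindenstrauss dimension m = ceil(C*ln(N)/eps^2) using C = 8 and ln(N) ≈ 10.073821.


ln(23714) ≈ 10.073821.
eps^2 = 0.20^2 = 0.04.
C*ln(N)/eps^2 ≈ 8*10.073821/0.04 ≈ 2014.7642.
m = ceil(2014.7642) = 2015.

2015


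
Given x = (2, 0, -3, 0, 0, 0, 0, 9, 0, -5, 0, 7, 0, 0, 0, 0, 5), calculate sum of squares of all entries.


Non-zero entries: [(0, 2), (2, -3), (7, 9), (9, -5), (11, 7), (16, 5)]
Squares: [4, 9, 81, 25, 49, 25]
||x||_2^2 = sum = 193.

193


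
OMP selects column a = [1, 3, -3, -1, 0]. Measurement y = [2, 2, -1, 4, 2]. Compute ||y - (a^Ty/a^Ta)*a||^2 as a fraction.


a^T a = 20.
a^T y = 7.
coeff = 7/20 = 7/20.
||r||^2 = 531/20.

531/20


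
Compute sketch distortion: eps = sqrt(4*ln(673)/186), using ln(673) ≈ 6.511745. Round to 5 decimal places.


ln(673) ≈ 6.511745.
4*ln(N)/m ≈ 4*6.511745/186 ≈ 0.14003753.
eps = sqrt(0.14003753) ≈ 0.3742159 ≈ 0.37422.

0.37422


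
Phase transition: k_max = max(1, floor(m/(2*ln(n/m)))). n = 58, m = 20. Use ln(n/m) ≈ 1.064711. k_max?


n/m = 58/20 = 29/10.
ln(n/m) ≈ 1.064711.
2*ln(n/m) ≈ 2.129422.
m/(2*ln(n/m)) ≈ 20/2.129422 ≈ 9.3922.
floor = 9.
k_max = max(1, 9) = 9.

9


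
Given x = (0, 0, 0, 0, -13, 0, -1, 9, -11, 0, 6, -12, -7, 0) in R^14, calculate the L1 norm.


Non-zero entries: [(4, -13), (6, -1), (7, 9), (8, -11), (10, 6), (11, -12), (12, -7)]
Absolute values: [13, 1, 9, 11, 6, 12, 7]
||x||_1 = sum = 59.

59


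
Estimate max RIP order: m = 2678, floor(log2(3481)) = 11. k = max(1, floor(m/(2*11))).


floor(log2(3481)) = 11.
2*11 = 22.
m/(2*floor(log2(n))) = 2678/22 ≈ 121.7273.
floor = 121.
k = max(1, 121) = 121.

121


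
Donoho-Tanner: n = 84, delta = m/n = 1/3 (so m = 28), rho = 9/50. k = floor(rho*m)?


m = 1/3*84 = 28.
rho = 9/50.
rho*m = 9/50*28 = 5.04.
k = floor(5.04) = 5.

5


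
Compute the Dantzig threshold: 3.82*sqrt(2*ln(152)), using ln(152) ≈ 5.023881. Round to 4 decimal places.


ln(152) ≈ 5.023881.
2*ln(n) ≈ 10.047762.
sqrt(2*ln(n)) ≈ sqrt(10.047762) ≈ 3.16982.
threshold ≈ 3.82*3.16982 = 12.1087124 ≈ 12.1087.

12.1087


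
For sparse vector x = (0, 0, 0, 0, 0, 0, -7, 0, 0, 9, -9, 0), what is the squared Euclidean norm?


Non-zero entries: [(6, -7), (9, 9), (10, -9)]
Squares: [49, 81, 81]
||x||_2^2 = sum = 211.

211


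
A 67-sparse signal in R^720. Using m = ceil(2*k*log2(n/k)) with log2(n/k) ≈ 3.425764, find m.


log2(n/k) = log2(720/67) ≈ 3.425764.
2*k*log2(n/k) ≈ 2*67*3.425764 = 459.052376.
m = ceil(459.052376) = 460.

460


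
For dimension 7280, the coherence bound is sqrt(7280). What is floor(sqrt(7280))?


85^2 = 7225 <= 7280 < 7396 = 86^2, so 85 <= sqrt(7280) < 86.
floor(sqrt(7280)) = 85.

85


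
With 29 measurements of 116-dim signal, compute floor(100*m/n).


100*m/n = 100*29/116 ≈ 25.0.
floor = 25.

25


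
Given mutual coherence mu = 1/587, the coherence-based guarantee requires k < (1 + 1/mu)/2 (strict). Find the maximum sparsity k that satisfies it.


1/mu = 587.
1 + 1/mu = 588.
(1 + 1/mu)/2 = 294 is an integer and the inequality is strict, so k_max = 294 - 1 = 293.

293


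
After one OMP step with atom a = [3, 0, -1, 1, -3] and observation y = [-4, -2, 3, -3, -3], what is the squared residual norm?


a^T a = 20.
a^T y = -9.
coeff = -9/20 = -9/20.
||r||^2 = 859/20.

859/20


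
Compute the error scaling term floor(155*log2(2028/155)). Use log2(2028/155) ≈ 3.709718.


log2(n/k) = log2(2028/155) ≈ 3.709718.
k*log2(n/k) ≈ 155*3.709718 = 575.00629.
floor(575.00629) = 575.

575


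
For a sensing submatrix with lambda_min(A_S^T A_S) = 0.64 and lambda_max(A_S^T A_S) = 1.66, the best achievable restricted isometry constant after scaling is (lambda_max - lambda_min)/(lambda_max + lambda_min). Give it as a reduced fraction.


lambda_max - lambda_min = 1.66 - 0.64 = 1.02.
lambda_max + lambda_min = 1.66 + 0.64 = 2.30.
delta = 1.02/2.30 = 102/230 = 51/115.

51/115


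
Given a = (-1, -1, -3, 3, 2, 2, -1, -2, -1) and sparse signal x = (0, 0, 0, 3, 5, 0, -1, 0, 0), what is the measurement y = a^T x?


Non-zero terms: ['3*3', '2*5', '-1*-1']
Products: [9, 10, 1]
y = sum = 20.

20


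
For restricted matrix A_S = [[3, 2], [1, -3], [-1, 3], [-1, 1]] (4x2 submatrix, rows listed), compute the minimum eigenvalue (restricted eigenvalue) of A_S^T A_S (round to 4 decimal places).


A_S^T A_S = [[12, -1], [-1, 23]].
trace = 35.
det = 275.
disc = trace^2 - 4*det = 1225 - 4*275 = 125.
sqrt(125) ≈ 11.180340.
lam_min = (35 - sqrt(125))/2 ≈ (35 - 11.180340)/2 = 11.90983 ≈ 11.9098.

11.9098


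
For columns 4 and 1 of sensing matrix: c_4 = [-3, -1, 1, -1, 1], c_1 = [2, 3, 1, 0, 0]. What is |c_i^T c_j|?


Inner product: -3*2 + -1*3 + 1*1 + -1*0 + 1*0
Products: [-6, -3, 1, 0, 0]
Sum = -8.
|dot| = 8.

8


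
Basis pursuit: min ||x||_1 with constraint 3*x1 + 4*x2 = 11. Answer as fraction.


Axis intercepts:
  x1 = 11/3, x2 = 0: L1 = 11/3
  x1 = 0, x2 = 11/4: L1 = 11/4
x* = (0, 11/4)
||x*||_1 = 11/4.

11/4


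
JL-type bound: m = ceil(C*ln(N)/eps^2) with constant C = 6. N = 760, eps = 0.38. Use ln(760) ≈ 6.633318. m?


ln(760) ≈ 6.633318.
eps^2 = 0.38^2 = 0.1444.
C*ln(N)/eps^2 ≈ 6*6.633318/0.1444 ≈ 275.6226.
m = ceil(275.6226) = 276.

276


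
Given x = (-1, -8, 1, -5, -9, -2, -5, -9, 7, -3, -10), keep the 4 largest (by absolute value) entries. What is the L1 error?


Sorted |x_i| descending: [10, 9, 9, 8, 7, 5, 5, 3, 2, 1, 1]
Keep top 4: [10, 9, 9, 8]
Tail entries: [7, 5, 5, 3, 2, 1, 1]
L1 error = sum of tail = 24.

24


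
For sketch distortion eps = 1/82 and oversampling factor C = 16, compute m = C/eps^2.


1/eps = 82.
(1/eps)^2 = 6724.
m = 16*6724 = 107584.

107584


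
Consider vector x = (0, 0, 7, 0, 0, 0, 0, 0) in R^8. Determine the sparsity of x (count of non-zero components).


Non-zero positions: [2].
Sparsity = 1.

1


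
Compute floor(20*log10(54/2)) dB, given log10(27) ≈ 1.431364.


||x||/||e|| = 54/2 = 27.
log10(27) ≈ 1.431364.
20*log10(||x||/||e||) ≈ 20*1.431364 = 28.62728.
floor(28.62728) = 28.

28


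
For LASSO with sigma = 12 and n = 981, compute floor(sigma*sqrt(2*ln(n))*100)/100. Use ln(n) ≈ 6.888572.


ln(981) ≈ 6.888572.
2*ln(n) ≈ 13.777144.
sqrt(2*ln(n)) ≈ sqrt(13.777144) ≈ 3.711758.
lambda ≈ 12*3.711758 = 44.541096.
floor(lambda*100)/100 = 44.54.

44.54


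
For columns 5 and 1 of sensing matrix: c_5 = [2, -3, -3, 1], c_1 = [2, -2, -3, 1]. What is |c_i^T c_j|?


Inner product: 2*2 + -3*-2 + -3*-3 + 1*1
Products: [4, 6, 9, 1]
Sum = 20.
|dot| = 20.

20


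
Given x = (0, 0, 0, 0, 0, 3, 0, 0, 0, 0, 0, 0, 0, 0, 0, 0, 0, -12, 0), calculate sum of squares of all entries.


Non-zero entries: [(5, 3), (17, -12)]
Squares: [9, 144]
||x||_2^2 = sum = 153.

153


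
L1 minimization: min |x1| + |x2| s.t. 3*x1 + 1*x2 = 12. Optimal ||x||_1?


Axis intercepts:
  x1 = 4, x2 = 0: L1 = 4
  x1 = 0, x2 = 12: L1 = 12
x* = (4, 0)
||x*||_1 = 4.

4


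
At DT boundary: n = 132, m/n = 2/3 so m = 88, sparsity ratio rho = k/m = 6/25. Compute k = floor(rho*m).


m = 2/3*132 = 88.
rho = 6/25.
rho*m = 6/25*88 = 21.12.
k = floor(21.12) = 21.

21


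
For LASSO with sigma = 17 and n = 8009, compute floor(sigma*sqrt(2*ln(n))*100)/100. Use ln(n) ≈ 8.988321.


ln(8009) ≈ 8.988321.
2*ln(n) ≈ 17.976642.
sqrt(2*ln(n)) ≈ sqrt(17.976642) ≈ 4.239887.
lambda ≈ 17*4.239887 = 72.078079.
floor(lambda*100)/100 = 72.07.

72.07


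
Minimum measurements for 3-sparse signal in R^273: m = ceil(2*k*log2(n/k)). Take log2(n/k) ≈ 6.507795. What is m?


log2(n/k) = log2(273/3) ≈ 6.507795.
2*k*log2(n/k) ≈ 2*3*6.507795 = 39.04677.
m = ceil(39.04677) = 40.

40


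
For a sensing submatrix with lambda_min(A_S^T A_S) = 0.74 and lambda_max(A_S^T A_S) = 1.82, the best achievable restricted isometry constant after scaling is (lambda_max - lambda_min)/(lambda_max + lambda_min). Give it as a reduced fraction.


lambda_max - lambda_min = 1.82 - 0.74 = 1.08.
lambda_max + lambda_min = 1.82 + 0.74 = 2.56.
delta = 1.08/2.56 = 108/256 = 27/64.

27/64


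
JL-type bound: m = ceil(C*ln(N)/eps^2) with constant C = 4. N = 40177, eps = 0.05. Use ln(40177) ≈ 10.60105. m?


ln(40177) ≈ 10.60105.
eps^2 = 0.05^2 = 0.0025.
C*ln(N)/eps^2 ≈ 4*10.60105/0.0025 ≈ 16961.68.
m = ceil(16961.68) = 16962.

16962


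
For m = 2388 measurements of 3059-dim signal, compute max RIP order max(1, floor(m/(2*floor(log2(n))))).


floor(log2(3059)) = 11.
2*11 = 22.
m/(2*floor(log2(n))) = 2388/22 ≈ 108.5455.
floor = 108.
k = max(1, 108) = 108.

108


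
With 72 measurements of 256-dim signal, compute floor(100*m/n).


100*m/n = 100*72/256 ≈ 28.125.
floor = 28.

28


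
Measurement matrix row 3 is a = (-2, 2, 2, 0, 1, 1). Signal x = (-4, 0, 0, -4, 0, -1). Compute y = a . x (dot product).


Non-zero terms: ['-2*-4', '0*-4', '1*-1']
Products: [8, 0, -1]
y = sum = 7.

7


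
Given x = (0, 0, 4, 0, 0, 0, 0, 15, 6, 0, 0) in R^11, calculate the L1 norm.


Non-zero entries: [(2, 4), (7, 15), (8, 6)]
Absolute values: [4, 15, 6]
||x||_1 = sum = 25.

25


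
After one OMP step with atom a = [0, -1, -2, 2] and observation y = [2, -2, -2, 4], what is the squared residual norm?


a^T a = 9.
a^T y = 14.
coeff = 14/9 = 14/9.
||r||^2 = 56/9.

56/9


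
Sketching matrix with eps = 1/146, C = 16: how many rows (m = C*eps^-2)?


1/eps = 146.
(1/eps)^2 = 21316.
m = 16*21316 = 341056.

341056


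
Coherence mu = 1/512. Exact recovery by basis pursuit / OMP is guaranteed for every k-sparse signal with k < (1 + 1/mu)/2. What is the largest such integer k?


1/mu = 512.
1 + 1/mu = 513.
(1 + 1/mu)/2 = 256.5 is not an integer, so k_max = floor(256.5) = 256.

256


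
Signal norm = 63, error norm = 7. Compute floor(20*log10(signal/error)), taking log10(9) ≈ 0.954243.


||x||/||e|| = 63/7 = 9.
log10(9) ≈ 0.954243.
20*log10(||x||/||e||) ≈ 20*0.954243 = 19.08486.
floor(19.08486) = 19.

19


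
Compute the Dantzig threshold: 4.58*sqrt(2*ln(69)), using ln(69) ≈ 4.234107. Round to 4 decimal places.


ln(69) ≈ 4.234107.
2*ln(n) ≈ 8.468214.
sqrt(2*ln(n)) ≈ sqrt(8.468214) ≈ 2.91002.
threshold ≈ 4.58*2.91002 = 13.3278916 ≈ 13.3279.

13.3279


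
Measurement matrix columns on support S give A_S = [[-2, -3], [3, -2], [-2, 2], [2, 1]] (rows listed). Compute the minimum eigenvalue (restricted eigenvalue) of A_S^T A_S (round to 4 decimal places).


A_S^T A_S = [[21, -2], [-2, 18]].
trace = 39.
det = 374.
disc = trace^2 - 4*det = 1521 - 4*374 = 25.
sqrt(25) = 5.
lam_min = (39 - 5)/2 = 17 = 17.0000.

17.0000


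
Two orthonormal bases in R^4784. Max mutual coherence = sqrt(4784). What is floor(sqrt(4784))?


69^2 = 4761 <= 4784 < 4900 = 70^2, so 69 <= sqrt(4784) < 70.
floor(sqrt(4784)) = 69.

69


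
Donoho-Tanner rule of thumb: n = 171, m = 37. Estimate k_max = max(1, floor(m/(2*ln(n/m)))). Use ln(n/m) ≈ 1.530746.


n/m = 171/37.
ln(n/m) ≈ 1.530746.
2*ln(n/m) ≈ 3.061492.
m/(2*ln(n/m)) ≈ 37/3.061492 ≈ 12.0856.
floor = 12.
k_max = max(1, 12) = 12.

12


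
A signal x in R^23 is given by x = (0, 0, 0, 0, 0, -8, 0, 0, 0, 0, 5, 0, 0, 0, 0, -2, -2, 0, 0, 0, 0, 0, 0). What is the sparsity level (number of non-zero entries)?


Non-zero positions: [5, 10, 15, 16].
Sparsity = 4.

4


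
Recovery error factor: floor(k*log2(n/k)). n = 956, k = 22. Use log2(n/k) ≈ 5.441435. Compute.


log2(n/k) = log2(956/22) ≈ 5.441435.
k*log2(n/k) ≈ 22*5.441435 = 119.71157.
floor(119.71157) = 119.

119


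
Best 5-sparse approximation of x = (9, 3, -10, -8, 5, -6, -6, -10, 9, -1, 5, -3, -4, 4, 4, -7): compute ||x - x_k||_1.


Sorted |x_i| descending: [10, 10, 9, 9, 8, 7, 6, 6, 5, 5, 4, 4, 4, 3, 3, 1]
Keep top 5: [10, 10, 9, 9, 8]
Tail entries: [7, 6, 6, 5, 5, 4, 4, 4, 3, 3, 1]
L1 error = sum of tail = 48.

48


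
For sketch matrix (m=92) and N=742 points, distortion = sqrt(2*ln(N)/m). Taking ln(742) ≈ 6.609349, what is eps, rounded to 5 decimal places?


ln(742) ≈ 6.609349.
2*ln(N)/m ≈ 2*6.609349/92 ≈ 0.1436815.
eps = sqrt(0.1436815) ≈ 0.3790534 ≈ 0.37905.

0.37905


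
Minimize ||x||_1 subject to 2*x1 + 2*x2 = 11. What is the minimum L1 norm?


Axis intercepts:
  x1 = 11/2, x2 = 0: L1 = 11/2
  x1 = 0, x2 = 11/2: L1 = 11/2
x* = (11/2, 0)
||x*||_1 = 11/2.

11/2


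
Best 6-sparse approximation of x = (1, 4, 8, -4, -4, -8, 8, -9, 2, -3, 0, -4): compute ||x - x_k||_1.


Sorted |x_i| descending: [9, 8, 8, 8, 4, 4, 4, 4, 3, 2, 1, 0]
Keep top 6: [9, 8, 8, 8, 4, 4]
Tail entries: [4, 4, 3, 2, 1, 0]
L1 error = sum of tail = 14.

14


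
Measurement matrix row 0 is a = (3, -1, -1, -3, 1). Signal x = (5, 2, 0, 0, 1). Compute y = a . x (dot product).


Non-zero terms: ['3*5', '-1*2', '1*1']
Products: [15, -2, 1]
y = sum = 14.

14


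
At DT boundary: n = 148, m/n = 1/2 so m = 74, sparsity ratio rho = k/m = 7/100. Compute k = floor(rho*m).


m = 1/2*148 = 74.
rho = 7/100.
rho*m = 7/100*74 = 5.18.
k = floor(5.18) = 5.

5


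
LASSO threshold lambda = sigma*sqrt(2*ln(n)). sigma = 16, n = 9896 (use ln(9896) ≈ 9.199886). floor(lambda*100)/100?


ln(9896) ≈ 9.199886.
2*ln(n) ≈ 18.399772.
sqrt(2*ln(n)) ≈ sqrt(18.399772) ≈ 4.289496.
lambda ≈ 16*4.289496 = 68.631936.
floor(lambda*100)/100 = 68.63.

68.63


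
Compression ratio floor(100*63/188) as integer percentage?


100*m/n = 100*63/188 ≈ 33.5106.
floor = 33.

33


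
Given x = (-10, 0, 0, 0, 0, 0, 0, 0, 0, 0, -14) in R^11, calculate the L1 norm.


Non-zero entries: [(0, -10), (10, -14)]
Absolute values: [10, 14]
||x||_1 = sum = 24.

24


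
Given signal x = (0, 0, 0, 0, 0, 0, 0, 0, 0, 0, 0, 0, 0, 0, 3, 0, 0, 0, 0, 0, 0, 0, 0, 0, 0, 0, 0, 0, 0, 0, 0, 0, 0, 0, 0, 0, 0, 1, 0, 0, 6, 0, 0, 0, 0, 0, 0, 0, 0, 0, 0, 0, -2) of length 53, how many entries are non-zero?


Non-zero positions: [14, 37, 40, 52].
Sparsity = 4.

4


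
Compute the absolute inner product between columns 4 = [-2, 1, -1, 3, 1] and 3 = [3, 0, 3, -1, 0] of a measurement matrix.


Inner product: -2*3 + 1*0 + -1*3 + 3*-1 + 1*0
Products: [-6, 0, -3, -3, 0]
Sum = -12.
|dot| = 12.

12


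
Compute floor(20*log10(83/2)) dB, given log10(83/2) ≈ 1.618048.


||x||/||e|| = 83/2.
log10(83/2) ≈ 1.618048.
20*log10(||x||/||e||) ≈ 20*1.618048 = 32.36096.
floor(32.36096) = 32.

32


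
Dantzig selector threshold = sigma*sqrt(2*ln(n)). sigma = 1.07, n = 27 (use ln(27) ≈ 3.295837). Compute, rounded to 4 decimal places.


ln(27) ≈ 3.295837.
2*ln(n) ≈ 6.591674.
sqrt(2*ln(n)) ≈ sqrt(6.591674) ≈ 2.567426.
threshold ≈ 1.07*2.567426 = 2.74714582 ≈ 2.7471.

2.7471


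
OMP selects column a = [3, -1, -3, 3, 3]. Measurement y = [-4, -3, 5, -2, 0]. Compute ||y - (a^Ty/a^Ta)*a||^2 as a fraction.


a^T a = 37.
a^T y = -30.
coeff = -30/37 = -30/37.
||r||^2 = 1098/37.

1098/37


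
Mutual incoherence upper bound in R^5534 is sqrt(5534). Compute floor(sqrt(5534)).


74^2 = 5476 <= 5534 < 5625 = 75^2, so 74 <= sqrt(5534) < 75.
floor(sqrt(5534)) = 74.

74


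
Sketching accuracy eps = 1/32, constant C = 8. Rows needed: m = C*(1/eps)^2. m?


1/eps = 32.
(1/eps)^2 = 1024.
m = 8*1024 = 8192.

8192


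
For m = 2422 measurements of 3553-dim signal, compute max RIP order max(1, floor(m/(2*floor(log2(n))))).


floor(log2(3553)) = 11.
2*11 = 22.
m/(2*floor(log2(n))) = 2422/22 ≈ 110.0909.
floor = 110.
k = max(1, 110) = 110.

110


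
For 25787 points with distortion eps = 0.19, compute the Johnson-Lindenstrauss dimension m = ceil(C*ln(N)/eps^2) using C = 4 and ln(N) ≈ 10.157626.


ln(25787) ≈ 10.157626.
eps^2 = 0.19^2 = 0.0361.
C*ln(N)/eps^2 ≈ 4*10.157626/0.0361 ≈ 1125.4987.
m = ceil(1125.4987) = 1126.

1126


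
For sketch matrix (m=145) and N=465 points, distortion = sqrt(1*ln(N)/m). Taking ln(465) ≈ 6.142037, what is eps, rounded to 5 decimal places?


ln(465) ≈ 6.142037.
1*ln(N)/m ≈ 1*6.142037/145 ≈ 0.04235888.
eps = sqrt(0.04235888) ≈ 0.2058127 ≈ 0.20581.

0.20581


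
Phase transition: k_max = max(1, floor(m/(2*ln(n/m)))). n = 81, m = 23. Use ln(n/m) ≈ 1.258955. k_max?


n/m = 81/23.
ln(n/m) ≈ 1.258955.
2*ln(n/m) ≈ 2.51791.
m/(2*ln(n/m)) ≈ 23/2.51791 ≈ 9.1346.
floor = 9.
k_max = max(1, 9) = 9.

9


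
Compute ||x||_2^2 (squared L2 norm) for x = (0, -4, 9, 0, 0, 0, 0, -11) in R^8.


Non-zero entries: [(1, -4), (2, 9), (7, -11)]
Squares: [16, 81, 121]
||x||_2^2 = sum = 218.

218


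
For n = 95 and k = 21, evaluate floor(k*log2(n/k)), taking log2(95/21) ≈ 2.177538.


log2(n/k) = log2(95/21) ≈ 2.177538.
k*log2(n/k) ≈ 21*2.177538 = 45.728298.
floor(45.728298) = 45.

45


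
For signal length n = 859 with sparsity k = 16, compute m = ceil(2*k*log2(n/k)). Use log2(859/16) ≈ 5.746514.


log2(n/k) = log2(859/16) ≈ 5.746514.
2*k*log2(n/k) ≈ 2*16*5.746514 = 183.888448.
m = ceil(183.888448) = 184.

184


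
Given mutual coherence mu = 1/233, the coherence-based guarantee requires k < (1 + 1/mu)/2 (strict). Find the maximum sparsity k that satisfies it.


1/mu = 233.
1 + 1/mu = 234.
(1 + 1/mu)/2 = 117 is an integer and the inequality is strict, so k_max = 117 - 1 = 116.

116


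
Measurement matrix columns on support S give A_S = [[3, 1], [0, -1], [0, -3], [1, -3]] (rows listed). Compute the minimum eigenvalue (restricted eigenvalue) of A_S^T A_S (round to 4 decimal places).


A_S^T A_S = [[10, 0], [0, 20]].
trace = 30.
det = 200.
disc = trace^2 - 4*det = 900 - 4*200 = 100.
sqrt(100) = 10.
lam_min = (30 - 10)/2 = 10 = 10.0000.

10.0000


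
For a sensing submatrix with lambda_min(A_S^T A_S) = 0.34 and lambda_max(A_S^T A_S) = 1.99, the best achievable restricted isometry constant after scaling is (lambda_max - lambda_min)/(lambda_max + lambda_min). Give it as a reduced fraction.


lambda_max - lambda_min = 1.99 - 0.34 = 1.65.
lambda_max + lambda_min = 1.99 + 0.34 = 2.33.
delta = 1.65/2.33 = 165/233.

165/233


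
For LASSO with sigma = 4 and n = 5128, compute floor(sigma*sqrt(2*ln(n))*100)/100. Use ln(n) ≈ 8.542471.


ln(5128) ≈ 8.542471.
2*ln(n) ≈ 17.084942.
sqrt(2*ln(n)) ≈ sqrt(17.084942) ≈ 4.133394.
lambda ≈ 4*4.133394 = 16.533576.
floor(lambda*100)/100 = 16.53.

16.53


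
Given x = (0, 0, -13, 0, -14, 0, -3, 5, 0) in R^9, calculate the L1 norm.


Non-zero entries: [(2, -13), (4, -14), (6, -3), (7, 5)]
Absolute values: [13, 14, 3, 5]
||x||_1 = sum = 35.

35


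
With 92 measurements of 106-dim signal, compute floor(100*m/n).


100*m/n = 100*92/106 ≈ 86.7925.
floor = 86.

86


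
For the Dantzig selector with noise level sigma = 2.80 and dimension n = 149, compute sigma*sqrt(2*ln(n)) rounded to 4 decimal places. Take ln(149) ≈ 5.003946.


ln(149) ≈ 5.003946.
2*ln(n) ≈ 10.007892.
sqrt(2*ln(n)) ≈ sqrt(10.007892) ≈ 3.163525.
threshold ≈ 2.80*3.163525 = 8.85787 ≈ 8.8579.

8.8579


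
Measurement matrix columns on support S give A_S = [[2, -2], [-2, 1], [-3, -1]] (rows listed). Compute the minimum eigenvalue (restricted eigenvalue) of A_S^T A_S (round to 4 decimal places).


A_S^T A_S = [[17, -3], [-3, 6]].
trace = 23.
det = 93.
disc = trace^2 - 4*det = 529 - 4*93 = 157.
sqrt(157) ≈ 12.529964.
lam_min = (23 - sqrt(157))/2 ≈ (23 - 12.529964)/2 = 5.235018 ≈ 5.2350.

5.2350


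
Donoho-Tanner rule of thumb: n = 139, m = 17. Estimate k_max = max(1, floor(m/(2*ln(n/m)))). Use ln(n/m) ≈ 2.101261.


n/m = 139/17.
ln(n/m) ≈ 2.101261.
2*ln(n/m) ≈ 4.202522.
m/(2*ln(n/m)) ≈ 17/4.202522 ≈ 4.0452.
floor = 4.
k_max = max(1, 4) = 4.

4


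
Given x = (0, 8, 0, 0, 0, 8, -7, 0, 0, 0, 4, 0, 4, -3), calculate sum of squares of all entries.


Non-zero entries: [(1, 8), (5, 8), (6, -7), (10, 4), (12, 4), (13, -3)]
Squares: [64, 64, 49, 16, 16, 9]
||x||_2^2 = sum = 218.

218


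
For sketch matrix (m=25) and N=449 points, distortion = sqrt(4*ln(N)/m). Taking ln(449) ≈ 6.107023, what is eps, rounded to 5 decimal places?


ln(449) ≈ 6.107023.
4*ln(N)/m ≈ 4*6.107023/25 ≈ 0.97712368.
eps = sqrt(0.97712368) ≈ 0.9884957 ≈ 0.98850.

0.98850


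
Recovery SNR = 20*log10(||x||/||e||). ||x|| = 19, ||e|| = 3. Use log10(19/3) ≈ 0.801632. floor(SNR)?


||x||/||e|| = 19/3.
log10(19/3) ≈ 0.801632.
20*log10(||x||/||e||) ≈ 20*0.801632 = 16.03264.
floor(16.03264) = 16.

16


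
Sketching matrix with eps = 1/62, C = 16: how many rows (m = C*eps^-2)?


1/eps = 62.
(1/eps)^2 = 3844.
m = 16*3844 = 61504.

61504


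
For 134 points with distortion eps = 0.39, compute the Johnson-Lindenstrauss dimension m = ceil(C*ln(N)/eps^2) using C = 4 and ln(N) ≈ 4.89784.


ln(134) ≈ 4.89784.
eps^2 = 0.39^2 = 0.1521.
C*ln(N)/eps^2 ≈ 4*4.89784/0.1521 ≈ 128.8058.
m = ceil(128.8058) = 129.

129


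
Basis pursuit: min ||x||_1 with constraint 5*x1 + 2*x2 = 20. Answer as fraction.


Axis intercepts:
  x1 = 4, x2 = 0: L1 = 4
  x1 = 0, x2 = 10: L1 = 10
x* = (4, 0)
||x*||_1 = 4.

4


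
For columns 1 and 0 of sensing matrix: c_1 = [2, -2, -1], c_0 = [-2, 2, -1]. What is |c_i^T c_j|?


Inner product: 2*-2 + -2*2 + -1*-1
Products: [-4, -4, 1]
Sum = -7.
|dot| = 7.

7


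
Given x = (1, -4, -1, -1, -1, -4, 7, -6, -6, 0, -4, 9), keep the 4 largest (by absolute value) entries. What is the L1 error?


Sorted |x_i| descending: [9, 7, 6, 6, 4, 4, 4, 1, 1, 1, 1, 0]
Keep top 4: [9, 7, 6, 6]
Tail entries: [4, 4, 4, 1, 1, 1, 1, 0]
L1 error = sum of tail = 16.

16


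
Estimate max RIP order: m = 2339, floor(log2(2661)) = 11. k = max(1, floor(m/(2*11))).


floor(log2(2661)) = 11.
2*11 = 22.
m/(2*floor(log2(n))) = 2339/22 ≈ 106.3182.
floor = 106.
k = max(1, 106) = 106.

106


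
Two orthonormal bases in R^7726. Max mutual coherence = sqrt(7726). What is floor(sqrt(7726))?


87^2 = 7569 <= 7726 < 7744 = 88^2, so 87 <= sqrt(7726) < 88.
floor(sqrt(7726)) = 87.

87


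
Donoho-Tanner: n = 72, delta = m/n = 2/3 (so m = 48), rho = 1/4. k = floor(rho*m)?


m = 2/3*72 = 48.
rho = 1/4.
rho*m = 1/4*48 = 12.
k = floor(12) = 12.

12


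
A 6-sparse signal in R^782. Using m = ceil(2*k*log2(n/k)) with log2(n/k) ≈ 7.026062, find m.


log2(n/k) = log2(782/6) ≈ 7.026062.
2*k*log2(n/k) ≈ 2*6*7.026062 = 84.312744.
m = ceil(84.312744) = 85.

85


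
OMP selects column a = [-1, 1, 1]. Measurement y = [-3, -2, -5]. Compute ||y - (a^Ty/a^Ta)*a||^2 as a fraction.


a^T a = 3.
a^T y = -4.
coeff = -4/3 = -4/3.
||r||^2 = 98/3.

98/3


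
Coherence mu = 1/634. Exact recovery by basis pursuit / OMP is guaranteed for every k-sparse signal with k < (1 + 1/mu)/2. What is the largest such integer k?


1/mu = 634.
1 + 1/mu = 635.
(1 + 1/mu)/2 = 317.5 is not an integer, so k_max = floor(317.5) = 317.

317


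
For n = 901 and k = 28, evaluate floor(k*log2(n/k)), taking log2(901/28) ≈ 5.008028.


log2(n/k) = log2(901/28) ≈ 5.008028.
k*log2(n/k) ≈ 28*5.008028 = 140.224784.
floor(140.224784) = 140.

140


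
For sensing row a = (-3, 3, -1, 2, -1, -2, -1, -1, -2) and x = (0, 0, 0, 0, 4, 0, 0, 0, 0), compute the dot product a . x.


Non-zero terms: ['-1*4']
Products: [-4]
y = sum = -4.

-4


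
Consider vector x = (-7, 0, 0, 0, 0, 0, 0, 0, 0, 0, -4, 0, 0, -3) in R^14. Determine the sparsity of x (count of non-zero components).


Non-zero positions: [0, 10, 13].
Sparsity = 3.

3


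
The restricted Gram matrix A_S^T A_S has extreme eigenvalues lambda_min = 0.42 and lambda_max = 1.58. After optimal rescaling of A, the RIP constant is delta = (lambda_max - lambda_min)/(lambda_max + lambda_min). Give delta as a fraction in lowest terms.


lambda_max - lambda_min = 1.58 - 0.42 = 1.16.
lambda_max + lambda_min = 1.58 + 0.42 = 2.00.
delta = 1.16/2.00 = 116/200 = 29/50.

29/50


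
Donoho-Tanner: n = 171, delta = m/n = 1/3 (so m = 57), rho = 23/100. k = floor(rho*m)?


m = 1/3*171 = 57.
rho = 23/100.
rho*m = 23/100*57 = 13.11.
k = floor(13.11) = 13.

13


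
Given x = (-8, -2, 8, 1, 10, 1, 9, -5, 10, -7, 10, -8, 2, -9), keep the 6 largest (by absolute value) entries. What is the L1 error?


Sorted |x_i| descending: [10, 10, 10, 9, 9, 8, 8, 8, 7, 5, 2, 2, 1, 1]
Keep top 6: [10, 10, 10, 9, 9, 8]
Tail entries: [8, 8, 7, 5, 2, 2, 1, 1]
L1 error = sum of tail = 34.

34


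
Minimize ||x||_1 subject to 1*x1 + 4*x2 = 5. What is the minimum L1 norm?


Axis intercepts:
  x1 = 5, x2 = 0: L1 = 5
  x1 = 0, x2 = 5/4: L1 = 5/4
x* = (0, 5/4)
||x*||_1 = 5/4.

5/4


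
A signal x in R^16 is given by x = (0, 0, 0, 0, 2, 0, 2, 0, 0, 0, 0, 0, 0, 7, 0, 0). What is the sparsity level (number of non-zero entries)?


Non-zero positions: [4, 6, 13].
Sparsity = 3.

3


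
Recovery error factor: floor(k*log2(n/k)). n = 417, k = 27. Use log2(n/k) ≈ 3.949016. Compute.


log2(n/k) = log2(417/27) ≈ 3.949016.
k*log2(n/k) ≈ 27*3.949016 = 106.623432.
floor(106.623432) = 106.

106


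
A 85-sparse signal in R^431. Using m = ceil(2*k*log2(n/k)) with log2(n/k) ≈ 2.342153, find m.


log2(n/k) = log2(431/85) ≈ 2.342153.
2*k*log2(n/k) ≈ 2*85*2.342153 = 398.16601.
m = ceil(398.16601) = 399.

399


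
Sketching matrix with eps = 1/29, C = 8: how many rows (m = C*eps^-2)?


1/eps = 29.
(1/eps)^2 = 841.
m = 8*841 = 6728.

6728


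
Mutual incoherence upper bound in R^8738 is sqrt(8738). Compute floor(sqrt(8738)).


93^2 = 8649 <= 8738 < 8836 = 94^2, so 93 <= sqrt(8738) < 94.
floor(sqrt(8738)) = 93.

93


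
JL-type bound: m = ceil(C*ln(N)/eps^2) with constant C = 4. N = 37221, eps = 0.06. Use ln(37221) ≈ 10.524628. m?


ln(37221) ≈ 10.524628.
eps^2 = 0.06^2 = 0.0036.
C*ln(N)/eps^2 ≈ 4*10.524628/0.0036 ≈ 11694.0311.
m = ceil(11694.0311) = 11695.

11695


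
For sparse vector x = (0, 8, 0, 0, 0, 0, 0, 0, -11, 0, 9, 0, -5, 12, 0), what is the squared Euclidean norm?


Non-zero entries: [(1, 8), (8, -11), (10, 9), (12, -5), (13, 12)]
Squares: [64, 121, 81, 25, 144]
||x||_2^2 = sum = 435.

435


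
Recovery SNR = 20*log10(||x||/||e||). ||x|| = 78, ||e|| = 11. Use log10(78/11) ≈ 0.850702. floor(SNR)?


||x||/||e|| = 78/11.
log10(78/11) ≈ 0.850702.
20*log10(||x||/||e||) ≈ 20*0.850702 = 17.01404.
floor(17.01404) = 17.

17


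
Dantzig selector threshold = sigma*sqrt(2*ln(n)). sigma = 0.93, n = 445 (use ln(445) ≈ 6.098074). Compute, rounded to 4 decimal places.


ln(445) ≈ 6.098074.
2*ln(n) ≈ 12.196148.
sqrt(2*ln(n)) ≈ sqrt(12.196148) ≈ 3.492298.
threshold ≈ 0.93*3.492298 = 3.24783714 ≈ 3.2478.

3.2478


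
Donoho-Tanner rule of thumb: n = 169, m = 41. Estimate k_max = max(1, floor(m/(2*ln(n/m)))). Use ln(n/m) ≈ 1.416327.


n/m = 169/41.
ln(n/m) ≈ 1.416327.
2*ln(n/m) ≈ 2.832654.
m/(2*ln(n/m)) ≈ 41/2.832654 ≈ 14.4741.
floor = 14.
k_max = max(1, 14) = 14.

14


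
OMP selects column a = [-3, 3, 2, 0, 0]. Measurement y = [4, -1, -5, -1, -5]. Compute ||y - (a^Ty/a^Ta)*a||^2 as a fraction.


a^T a = 22.
a^T y = -25.
coeff = -25/22 = -25/22.
||r||^2 = 871/22.

871/22


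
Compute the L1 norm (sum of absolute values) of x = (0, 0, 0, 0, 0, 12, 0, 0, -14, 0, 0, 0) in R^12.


Non-zero entries: [(5, 12), (8, -14)]
Absolute values: [12, 14]
||x||_1 = sum = 26.

26


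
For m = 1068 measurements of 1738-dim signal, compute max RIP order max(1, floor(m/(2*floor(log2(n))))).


floor(log2(1738)) = 10.
2*10 = 20.
m/(2*floor(log2(n))) = 1068/20 ≈ 53.4.
floor = 53.
k = max(1, 53) = 53.

53


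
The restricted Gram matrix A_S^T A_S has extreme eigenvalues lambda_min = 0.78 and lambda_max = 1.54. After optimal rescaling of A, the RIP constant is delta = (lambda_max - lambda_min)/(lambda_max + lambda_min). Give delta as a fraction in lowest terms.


lambda_max - lambda_min = 1.54 - 0.78 = 0.76.
lambda_max + lambda_min = 1.54 + 0.78 = 2.32.
delta = 0.76/2.32 = 76/232 = 19/58.

19/58


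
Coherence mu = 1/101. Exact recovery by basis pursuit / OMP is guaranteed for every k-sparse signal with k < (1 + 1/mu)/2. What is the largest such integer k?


1/mu = 101.
1 + 1/mu = 102.
(1 + 1/mu)/2 = 51 is an integer and the inequality is strict, so k_max = 51 - 1 = 50.

50


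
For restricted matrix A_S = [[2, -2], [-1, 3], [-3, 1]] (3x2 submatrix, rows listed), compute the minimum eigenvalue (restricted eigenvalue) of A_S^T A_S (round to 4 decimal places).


A_S^T A_S = [[14, -10], [-10, 14]].
trace = 28.
det = 96.
disc = trace^2 - 4*det = 784 - 4*96 = 400.
sqrt(400) = 20.
lam_min = (28 - 20)/2 = 4 = 4.0000.

4.0000


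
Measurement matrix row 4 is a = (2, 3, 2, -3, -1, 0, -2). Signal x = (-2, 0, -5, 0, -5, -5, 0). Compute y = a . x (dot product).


Non-zero terms: ['2*-2', '2*-5', '-1*-5', '0*-5']
Products: [-4, -10, 5, 0]
y = sum = -9.

-9


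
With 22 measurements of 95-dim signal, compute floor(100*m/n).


100*m/n = 100*22/95 ≈ 23.1579.
floor = 23.

23


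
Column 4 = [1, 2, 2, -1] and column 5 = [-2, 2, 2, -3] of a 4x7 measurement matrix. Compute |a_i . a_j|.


Inner product: 1*-2 + 2*2 + 2*2 + -1*-3
Products: [-2, 4, 4, 3]
Sum = 9.
|dot| = 9.

9


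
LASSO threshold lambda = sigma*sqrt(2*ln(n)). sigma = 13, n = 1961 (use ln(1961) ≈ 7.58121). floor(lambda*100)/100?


ln(1961) ≈ 7.58121.
2*ln(n) ≈ 15.16242.
sqrt(2*ln(n)) ≈ sqrt(15.16242) ≈ 3.893895.
lambda ≈ 13*3.893895 = 50.620635.
floor(lambda*100)/100 = 50.62.

50.62


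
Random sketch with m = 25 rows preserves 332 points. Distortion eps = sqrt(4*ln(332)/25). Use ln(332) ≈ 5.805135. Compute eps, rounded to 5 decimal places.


ln(332) ≈ 5.805135.
4*ln(N)/m ≈ 4*5.805135/25 ≈ 0.9288216.
eps = sqrt(0.9288216) ≈ 0.9637539 ≈ 0.96375.

0.96375


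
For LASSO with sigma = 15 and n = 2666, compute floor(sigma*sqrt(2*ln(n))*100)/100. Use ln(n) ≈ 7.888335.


ln(2666) ≈ 7.888335.
2*ln(n) ≈ 15.77667.
sqrt(2*ln(n)) ≈ sqrt(15.77667) ≈ 3.971986.
lambda ≈ 15*3.971986 = 59.57979.
floor(lambda*100)/100 = 59.57.

59.57


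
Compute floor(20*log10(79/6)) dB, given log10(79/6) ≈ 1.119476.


||x||/||e|| = 79/6.
log10(79/6) ≈ 1.119476.
20*log10(||x||/||e||) ≈ 20*1.119476 = 22.38952.
floor(22.38952) = 22.

22


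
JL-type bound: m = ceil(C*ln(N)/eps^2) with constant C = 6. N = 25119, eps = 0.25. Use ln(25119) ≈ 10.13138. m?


ln(25119) ≈ 10.13138.
eps^2 = 0.25^2 = 0.0625.
C*ln(N)/eps^2 ≈ 6*10.13138/0.0625 ≈ 972.6125.
m = ceil(972.6125) = 973.

973


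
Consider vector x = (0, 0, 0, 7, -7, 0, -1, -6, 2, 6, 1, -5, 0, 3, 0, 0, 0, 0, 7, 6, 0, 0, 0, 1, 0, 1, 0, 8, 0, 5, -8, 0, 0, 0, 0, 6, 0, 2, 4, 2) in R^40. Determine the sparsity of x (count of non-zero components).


Non-zero positions: [3, 4, 6, 7, 8, 9, 10, 11, 13, 18, 19, 23, 25, 27, 29, 30, 35, 37, 38, 39].
Sparsity = 20.

20


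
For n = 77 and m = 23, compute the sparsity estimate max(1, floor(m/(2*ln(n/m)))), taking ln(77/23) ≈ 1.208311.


n/m = 77/23.
ln(n/m) ≈ 1.208311.
2*ln(n/m) ≈ 2.416622.
m/(2*ln(n/m)) ≈ 23/2.416622 ≈ 9.5174.
floor = 9.
k_max = max(1, 9) = 9.

9


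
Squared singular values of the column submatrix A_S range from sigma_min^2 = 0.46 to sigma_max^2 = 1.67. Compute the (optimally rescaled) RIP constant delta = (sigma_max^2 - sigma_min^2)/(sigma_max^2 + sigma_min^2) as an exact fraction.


lambda_max - lambda_min = 1.67 - 0.46 = 1.21.
lambda_max + lambda_min = 1.67 + 0.46 = 2.13.
delta = 1.21/2.13 = 121/213.

121/213


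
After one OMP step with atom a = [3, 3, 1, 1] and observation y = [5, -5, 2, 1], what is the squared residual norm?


a^T a = 20.
a^T y = 3.
coeff = 3/20 = 3/20.
||r||^2 = 1091/20.

1091/20


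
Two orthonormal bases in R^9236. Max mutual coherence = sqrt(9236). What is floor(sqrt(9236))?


96^2 = 9216 <= 9236 < 9409 = 97^2, so 96 <= sqrt(9236) < 97.
floor(sqrt(9236)) = 96.

96


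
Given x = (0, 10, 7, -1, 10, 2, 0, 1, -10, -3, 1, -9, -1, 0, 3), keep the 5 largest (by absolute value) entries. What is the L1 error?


Sorted |x_i| descending: [10, 10, 10, 9, 7, 3, 3, 2, 1, 1, 1, 1, 0, 0, 0]
Keep top 5: [10, 10, 10, 9, 7]
Tail entries: [3, 3, 2, 1, 1, 1, 1, 0, 0, 0]
L1 error = sum of tail = 12.

12


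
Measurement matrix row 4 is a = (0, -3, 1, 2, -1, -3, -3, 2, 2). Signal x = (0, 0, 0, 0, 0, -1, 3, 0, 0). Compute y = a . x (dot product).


Non-zero terms: ['-3*-1', '-3*3']
Products: [3, -9]
y = sum = -6.

-6


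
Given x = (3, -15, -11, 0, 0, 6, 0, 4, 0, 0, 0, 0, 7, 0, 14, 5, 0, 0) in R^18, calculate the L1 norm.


Non-zero entries: [(0, 3), (1, -15), (2, -11), (5, 6), (7, 4), (12, 7), (14, 14), (15, 5)]
Absolute values: [3, 15, 11, 6, 4, 7, 14, 5]
||x||_1 = sum = 65.

65


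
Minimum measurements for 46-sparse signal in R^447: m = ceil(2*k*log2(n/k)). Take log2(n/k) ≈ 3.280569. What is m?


log2(n/k) = log2(447/46) ≈ 3.280569.
2*k*log2(n/k) ≈ 2*46*3.280569 = 301.812348.
m = ceil(301.812348) = 302.

302


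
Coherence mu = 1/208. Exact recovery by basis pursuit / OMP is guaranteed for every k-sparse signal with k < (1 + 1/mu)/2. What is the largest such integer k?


1/mu = 208.
1 + 1/mu = 209.
(1 + 1/mu)/2 = 104.5 is not an integer, so k_max = floor(104.5) = 104.

104


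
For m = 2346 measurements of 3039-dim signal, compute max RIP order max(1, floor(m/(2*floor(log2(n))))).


floor(log2(3039)) = 11.
2*11 = 22.
m/(2*floor(log2(n))) = 2346/22 ≈ 106.6364.
floor = 106.
k = max(1, 106) = 106.

106


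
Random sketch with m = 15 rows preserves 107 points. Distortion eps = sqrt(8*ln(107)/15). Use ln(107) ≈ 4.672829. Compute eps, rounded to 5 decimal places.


ln(107) ≈ 4.672829.
8*ln(N)/m ≈ 8*4.672829/15 ≈ 2.49217547.
eps = sqrt(2.49217547) ≈ 1.5786626 ≈ 1.57866.

1.57866


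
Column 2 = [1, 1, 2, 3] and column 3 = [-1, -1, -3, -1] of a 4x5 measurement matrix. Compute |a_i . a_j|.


Inner product: 1*-1 + 1*-1 + 2*-3 + 3*-1
Products: [-1, -1, -6, -3]
Sum = -11.
|dot| = 11.

11


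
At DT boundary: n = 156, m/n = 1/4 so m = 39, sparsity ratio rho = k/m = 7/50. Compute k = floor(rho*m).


m = 1/4*156 = 39.
rho = 7/50.
rho*m = 7/50*39 = 5.46.
k = floor(5.46) = 5.

5


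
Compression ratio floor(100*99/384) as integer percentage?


100*m/n = 100*99/384 ≈ 25.7812.
floor = 25.

25


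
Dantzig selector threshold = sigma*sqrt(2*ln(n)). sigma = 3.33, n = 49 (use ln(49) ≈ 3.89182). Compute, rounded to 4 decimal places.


ln(49) ≈ 3.89182.
2*ln(n) ≈ 7.78364.
sqrt(2*ln(n)) ≈ sqrt(7.78364) ≈ 2.789918.
threshold ≈ 3.33*2.789918 = 9.29042694 ≈ 9.2904.

9.2904


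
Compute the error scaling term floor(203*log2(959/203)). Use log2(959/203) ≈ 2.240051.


log2(n/k) = log2(959/203) ≈ 2.240051.
k*log2(n/k) ≈ 203*2.240051 = 454.730353.
floor(454.730353) = 454.

454


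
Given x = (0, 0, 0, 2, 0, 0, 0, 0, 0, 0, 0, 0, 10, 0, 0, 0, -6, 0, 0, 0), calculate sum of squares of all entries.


Non-zero entries: [(3, 2), (12, 10), (16, -6)]
Squares: [4, 100, 36]
||x||_2^2 = sum = 140.

140


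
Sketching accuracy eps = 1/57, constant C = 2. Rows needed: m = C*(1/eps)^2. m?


1/eps = 57.
(1/eps)^2 = 3249.
m = 2*3249 = 6498.

6498


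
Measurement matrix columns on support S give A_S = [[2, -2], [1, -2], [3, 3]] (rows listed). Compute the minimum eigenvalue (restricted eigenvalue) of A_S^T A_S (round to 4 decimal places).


A_S^T A_S = [[14, 3], [3, 17]].
trace = 31.
det = 229.
disc = trace^2 - 4*det = 961 - 4*229 = 45.
sqrt(45) ≈ 6.708204.
lam_min = (31 - sqrt(45))/2 ≈ (31 - 6.708204)/2 = 12.145898 ≈ 12.1459.

12.1459


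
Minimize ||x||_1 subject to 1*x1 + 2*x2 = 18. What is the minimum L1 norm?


Axis intercepts:
  x1 = 18, x2 = 0: L1 = 18
  x1 = 0, x2 = 9: L1 = 9
x* = (0, 9)
||x*||_1 = 9.

9
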